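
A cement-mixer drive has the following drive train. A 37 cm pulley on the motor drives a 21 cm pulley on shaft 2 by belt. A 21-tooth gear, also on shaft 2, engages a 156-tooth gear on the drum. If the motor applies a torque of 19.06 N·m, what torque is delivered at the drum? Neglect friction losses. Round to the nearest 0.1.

belt 21/37 = 0.56757 → τ = 19.06·0.56757 = 10.818 N·m
gear mesh 156/21 = 7.4286 → τ = 10.818·7.4286 = 80.361 N·m

80.4 N·m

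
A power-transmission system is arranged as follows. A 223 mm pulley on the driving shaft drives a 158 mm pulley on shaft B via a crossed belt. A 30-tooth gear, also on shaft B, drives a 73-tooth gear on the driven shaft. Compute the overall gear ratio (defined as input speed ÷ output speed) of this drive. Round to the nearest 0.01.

1.72

Each stage contributes driven/driver: belt 158/223 = 0.70852, gear mesh 73/30 = 2.4333.
Overall: 0.70852 × 2.4333 = 1.7241.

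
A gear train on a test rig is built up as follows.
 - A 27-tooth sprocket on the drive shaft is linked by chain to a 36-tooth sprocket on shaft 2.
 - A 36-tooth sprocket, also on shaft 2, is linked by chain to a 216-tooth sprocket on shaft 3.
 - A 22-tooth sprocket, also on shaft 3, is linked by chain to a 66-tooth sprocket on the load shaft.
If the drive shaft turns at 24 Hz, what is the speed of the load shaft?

1 Hz

the drive shaft → shaft 2 (chain, 36/27): 24 ÷ 1.3333 = 18 Hz
shaft 2 → shaft 3 (chain, 216/36): 18 ÷ 6 = 3 Hz
shaft 3 → the load shaft (chain, 66/22): 3 ÷ 3 = 1 Hz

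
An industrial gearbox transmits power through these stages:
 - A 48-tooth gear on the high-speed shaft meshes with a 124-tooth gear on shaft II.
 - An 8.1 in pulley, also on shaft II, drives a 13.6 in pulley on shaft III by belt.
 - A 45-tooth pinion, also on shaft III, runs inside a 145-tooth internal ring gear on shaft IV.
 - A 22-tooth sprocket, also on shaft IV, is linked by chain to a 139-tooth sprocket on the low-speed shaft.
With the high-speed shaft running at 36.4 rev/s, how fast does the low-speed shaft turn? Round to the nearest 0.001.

Gear mesh: ratio = 124/48 = 2.5833, so shaft II turns at 36.4 / 2.5833 = 14.09 rev/s.
Belt: ratio = 13.6/8.1 = 1.679, so shaft III turns at 14.09 / 1.679 = 8.392 rev/s.
Internal gear: ratio = 145/45 = 3.2222, so shaft IV turns at 8.392 / 3.2222 = 2.6044 rev/s.
Chain: ratio = 139/22 = 6.3182, so the low-speed shaft turns at 2.6044 / 6.3182 = 0.41221 rev/s.

0.412 rev/s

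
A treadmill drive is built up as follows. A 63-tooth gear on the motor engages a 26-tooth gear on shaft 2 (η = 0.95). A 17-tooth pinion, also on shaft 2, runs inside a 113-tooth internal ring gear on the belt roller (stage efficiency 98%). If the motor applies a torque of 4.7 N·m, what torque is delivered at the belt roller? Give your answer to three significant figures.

12.0 N·m

gear mesh 26/63 = 0.4127 → τ = 4.7·0.4127·0.95 = 1.8427 N·m
internal gear 113/17 = 6.6471 → τ = 1.8427·6.6471·0.98 = 12.004 N·m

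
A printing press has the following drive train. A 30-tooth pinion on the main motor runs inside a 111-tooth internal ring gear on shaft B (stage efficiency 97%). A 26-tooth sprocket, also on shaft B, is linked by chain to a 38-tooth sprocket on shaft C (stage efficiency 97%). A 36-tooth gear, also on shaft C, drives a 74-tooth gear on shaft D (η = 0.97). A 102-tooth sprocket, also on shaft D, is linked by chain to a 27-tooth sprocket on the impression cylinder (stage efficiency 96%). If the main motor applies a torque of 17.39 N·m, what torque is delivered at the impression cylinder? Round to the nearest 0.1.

After the internal gear (111/30): 17.39 × 3.7 × 0.97 = 62.413 N·m
After the chain (38/26): 62.413 × 1.4615 × 0.97 = 88.482 N·m
After the gear mesh (74/36): 88.482 × 2.0556 × 0.97 = 176.42 N·m
After the chain (27/102): 176.42 × 0.26471 × 0.96 = 44.832 N·m

44.8 N·m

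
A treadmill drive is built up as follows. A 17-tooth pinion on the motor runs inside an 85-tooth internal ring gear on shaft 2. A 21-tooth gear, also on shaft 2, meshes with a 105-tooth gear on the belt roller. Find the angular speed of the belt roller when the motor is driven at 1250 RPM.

internal gear 85/17 = 5 → 1250/5 = 250 RPM
gear mesh 105/21 = 5 → 250/5 = 50 RPM

50 RPM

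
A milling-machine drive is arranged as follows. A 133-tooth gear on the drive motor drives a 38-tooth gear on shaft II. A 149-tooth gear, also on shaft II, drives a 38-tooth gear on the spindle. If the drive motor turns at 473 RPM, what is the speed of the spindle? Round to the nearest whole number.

the drive motor → shaft II (gear mesh, 38/133): 473 ÷ 0.28571 = 1655.5 RPM
shaft II → the spindle (gear mesh, 38/149): 1655.5 ÷ 0.25503 = 6491.3 RPM

6491 RPM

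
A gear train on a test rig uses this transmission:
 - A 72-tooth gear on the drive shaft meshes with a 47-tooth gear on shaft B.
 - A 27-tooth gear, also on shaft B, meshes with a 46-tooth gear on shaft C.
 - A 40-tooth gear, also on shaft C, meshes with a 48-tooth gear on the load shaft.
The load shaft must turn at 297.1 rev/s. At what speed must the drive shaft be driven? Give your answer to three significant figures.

Overall ratio R = 0.65278 × 1.7037 × 1.2 = 1.3346.
Required input speed = output speed × R = 297.1 × 1.3346 = 396.5 rev/s.

397 rev/s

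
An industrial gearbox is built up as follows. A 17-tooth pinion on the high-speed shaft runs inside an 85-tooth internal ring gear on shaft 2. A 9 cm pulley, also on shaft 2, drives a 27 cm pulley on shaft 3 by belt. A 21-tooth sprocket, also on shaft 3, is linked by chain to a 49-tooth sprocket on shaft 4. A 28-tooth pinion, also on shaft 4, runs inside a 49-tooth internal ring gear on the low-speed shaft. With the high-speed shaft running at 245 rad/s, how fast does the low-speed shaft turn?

4 rad/s

the high-speed shaft → shaft 2 (internal gear, 85/17): 245 ÷ 5 = 49 rad/s
shaft 2 → shaft 3 (belt, 27/9): 49 ÷ 3 = 16.333 rad/s
shaft 3 → shaft 4 (chain, 49/21): 16.333 ÷ 2.3333 = 7 rad/s
shaft 4 → the low-speed shaft (internal gear, 49/28): 7 ÷ 1.75 = 4 rad/s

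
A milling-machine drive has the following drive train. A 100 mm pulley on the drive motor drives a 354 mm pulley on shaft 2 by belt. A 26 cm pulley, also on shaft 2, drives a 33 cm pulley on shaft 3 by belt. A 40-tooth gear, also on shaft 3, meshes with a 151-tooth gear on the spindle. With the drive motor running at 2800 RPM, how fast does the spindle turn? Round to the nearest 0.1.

Belt: ratio = 354/100 = 3.54, so shaft 2 turns at 2800 / 3.54 = 790.96 RPM.
Belt: ratio = 33/26 = 1.2692, so shaft 3 turns at 790.96 / 1.2692 = 623.18 RPM.
Gear mesh: ratio = 151/40 = 3.775, so the spindle turns at 623.18 / 3.775 = 165.08 RPM.

165.1 RPM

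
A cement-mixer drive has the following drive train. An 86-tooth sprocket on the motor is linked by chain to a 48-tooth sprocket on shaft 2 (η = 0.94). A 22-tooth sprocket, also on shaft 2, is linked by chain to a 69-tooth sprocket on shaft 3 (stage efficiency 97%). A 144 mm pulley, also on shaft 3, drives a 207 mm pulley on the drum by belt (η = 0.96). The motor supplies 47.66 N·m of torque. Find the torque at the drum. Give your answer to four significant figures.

Chain: ratio = 48/86 = 0.55814; torque at shaft 2 = 47.66 × 0.55814 × 0.94 = 25.005 N·m.
Chain: ratio = 69/22 = 3.1364; torque at shaft 3 = 25.005 × 3.1364 × 0.97 = 76.072 N·m.
Belt: ratio = 207/144 = 1.4375; torque at the drum = 76.072 × 1.4375 × 0.96 = 104.98 N·m.

105.0 N·m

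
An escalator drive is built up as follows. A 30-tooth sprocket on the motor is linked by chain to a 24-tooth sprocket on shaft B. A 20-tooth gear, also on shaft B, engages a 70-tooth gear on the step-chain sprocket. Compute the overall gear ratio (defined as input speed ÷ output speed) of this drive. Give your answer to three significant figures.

2.80

Each stage contributes driven/driver: chain 24/30 = 0.8, gear mesh 70/20 = 3.5.
Overall: 0.8 × 3.5 = 2.8.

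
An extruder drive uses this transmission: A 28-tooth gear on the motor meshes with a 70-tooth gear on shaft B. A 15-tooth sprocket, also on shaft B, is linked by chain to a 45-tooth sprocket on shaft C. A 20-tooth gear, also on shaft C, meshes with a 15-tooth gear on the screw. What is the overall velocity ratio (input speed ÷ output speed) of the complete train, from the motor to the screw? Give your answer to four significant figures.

Each stage contributes driven/driver: gear mesh 70/28 = 2.5, chain 45/15 = 3, gear mesh 15/20 = 0.75.
Overall: 2.5 × 3 × 0.75 = 5.625.

5.625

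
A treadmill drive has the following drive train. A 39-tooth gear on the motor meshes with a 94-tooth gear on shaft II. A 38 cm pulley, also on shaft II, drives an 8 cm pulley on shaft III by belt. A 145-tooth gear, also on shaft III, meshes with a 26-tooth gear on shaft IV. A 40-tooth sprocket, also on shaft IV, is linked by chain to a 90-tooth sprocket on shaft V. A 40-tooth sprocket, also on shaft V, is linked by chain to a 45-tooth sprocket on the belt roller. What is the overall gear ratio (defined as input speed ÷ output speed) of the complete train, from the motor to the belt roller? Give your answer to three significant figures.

Each stage contributes driven/driver: gear mesh 94/39 = 2.4103, belt 8/38 = 0.21053, gear mesh 26/145 = 0.17931, chain 90/40 = 2.25, chain 45/40 = 1.125.
Overall: 2.4103 × 0.21053 × 0.17931 × 2.25 × 1.125 = 0.23031.

0.230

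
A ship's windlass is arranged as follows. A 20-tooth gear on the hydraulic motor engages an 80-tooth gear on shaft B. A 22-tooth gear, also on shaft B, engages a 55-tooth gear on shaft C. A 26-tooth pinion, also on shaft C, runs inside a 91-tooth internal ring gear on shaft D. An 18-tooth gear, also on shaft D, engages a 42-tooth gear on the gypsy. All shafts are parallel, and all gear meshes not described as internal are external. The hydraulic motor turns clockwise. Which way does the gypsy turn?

counterclockwise

the hydraulic motor → shaft B: external mesh, 1 reversal → CCW.
shaft B → shaft C: external mesh, 1 reversal → CW.
shaft C → shaft D: internal mesh, same direction → CW.
shaft D → the gypsy: external mesh, 1 reversal → CCW.
3 reversals in total — an odd number — so the gypsy turns opposite to the hydraulic motor.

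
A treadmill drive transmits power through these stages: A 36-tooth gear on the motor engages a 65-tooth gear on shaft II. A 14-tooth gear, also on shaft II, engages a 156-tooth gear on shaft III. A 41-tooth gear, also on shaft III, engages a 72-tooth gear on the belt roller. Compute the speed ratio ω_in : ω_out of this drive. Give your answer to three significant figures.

Each stage contributes driven/driver: gear mesh 65/36 = 1.8056, gear mesh 156/14 = 11.143, gear mesh 72/41 = 1.7561.
Overall: 1.8056 × 11.143 × 1.7561 = 35.331.

35.3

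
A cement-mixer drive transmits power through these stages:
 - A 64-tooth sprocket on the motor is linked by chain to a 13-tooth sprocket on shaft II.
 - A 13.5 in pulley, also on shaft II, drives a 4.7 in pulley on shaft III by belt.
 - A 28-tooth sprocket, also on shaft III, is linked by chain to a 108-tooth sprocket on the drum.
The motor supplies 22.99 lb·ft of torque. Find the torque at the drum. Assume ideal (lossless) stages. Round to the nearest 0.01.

6.27 lb·ft

After the chain (13/64): 22.99 × 0.20312 = 4.6698 lb·ft
After the belt (4.7/13.5): 4.6698 × 0.34815 = 1.6258 lb·ft
After the chain (108/28): 1.6258 × 3.8571 = 6.2709 lb·ft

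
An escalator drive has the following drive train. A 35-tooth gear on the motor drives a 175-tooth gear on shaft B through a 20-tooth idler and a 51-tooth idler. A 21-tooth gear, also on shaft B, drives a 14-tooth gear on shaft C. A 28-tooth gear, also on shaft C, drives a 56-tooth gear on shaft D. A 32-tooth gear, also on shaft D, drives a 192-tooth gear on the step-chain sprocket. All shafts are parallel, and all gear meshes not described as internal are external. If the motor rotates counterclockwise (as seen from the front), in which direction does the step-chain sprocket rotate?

the motor → shaft B: driver → idler → idler → driven is 3 external meshes, 3 reversals → CW.
shaft B → shaft C: external mesh, 1 reversal → CCW.
shaft C → shaft D: external mesh, 1 reversal → CW.
shaft D → the step-chain sprocket: external mesh, 1 reversal → CCW.
6 reversals in total — an even number — so the step-chain sprocket turns the same way as the motor.

counterclockwise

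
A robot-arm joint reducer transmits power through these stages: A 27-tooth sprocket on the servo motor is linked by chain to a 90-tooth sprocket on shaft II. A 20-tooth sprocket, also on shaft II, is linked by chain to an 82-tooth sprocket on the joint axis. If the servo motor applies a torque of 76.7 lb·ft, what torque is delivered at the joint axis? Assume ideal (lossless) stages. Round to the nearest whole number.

1048 lb·ft

After the chain (90/27): 76.7 × 3.3333 = 255.67 lb·ft
After the chain (82/20): 255.67 × 4.1 = 1048.2 lb·ft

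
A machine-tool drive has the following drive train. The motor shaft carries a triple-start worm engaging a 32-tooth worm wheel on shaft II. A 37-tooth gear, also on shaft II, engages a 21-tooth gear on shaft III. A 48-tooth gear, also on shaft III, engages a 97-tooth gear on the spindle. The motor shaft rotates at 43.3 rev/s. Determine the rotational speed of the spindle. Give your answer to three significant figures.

worm 32/3 = 10.667 → 43.3/10.667 = 4.0594 rev/s
gear mesh 21/37 = 0.56757 → 4.0594/0.56757 = 7.1522 rev/s
gear mesh 97/48 = 2.0208 → 7.1522/2.0208 = 3.5392 rev/s

3.54 rev/s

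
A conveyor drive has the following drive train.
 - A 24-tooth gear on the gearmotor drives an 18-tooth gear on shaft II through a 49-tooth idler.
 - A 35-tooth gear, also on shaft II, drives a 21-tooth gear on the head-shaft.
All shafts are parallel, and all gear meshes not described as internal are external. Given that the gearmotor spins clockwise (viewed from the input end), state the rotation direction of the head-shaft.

counterclockwise

the gearmotor → shaft II: driver → idler → driven is 2 external meshes, 2 reversals → CW.
shaft II → the head-shaft: external mesh, 1 reversal → CCW.
3 reversals in total — an odd number — so the head-shaft turns opposite to the gearmotor.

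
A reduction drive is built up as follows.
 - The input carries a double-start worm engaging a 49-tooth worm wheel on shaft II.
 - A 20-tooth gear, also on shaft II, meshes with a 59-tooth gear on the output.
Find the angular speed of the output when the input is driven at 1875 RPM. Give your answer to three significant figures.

worm 49/2 = 24.5 → 1875/24.5 = 76.531 RPM
gear mesh 59/20 = 2.95 → 76.531/2.95 = 25.943 RPM

25.9 RPM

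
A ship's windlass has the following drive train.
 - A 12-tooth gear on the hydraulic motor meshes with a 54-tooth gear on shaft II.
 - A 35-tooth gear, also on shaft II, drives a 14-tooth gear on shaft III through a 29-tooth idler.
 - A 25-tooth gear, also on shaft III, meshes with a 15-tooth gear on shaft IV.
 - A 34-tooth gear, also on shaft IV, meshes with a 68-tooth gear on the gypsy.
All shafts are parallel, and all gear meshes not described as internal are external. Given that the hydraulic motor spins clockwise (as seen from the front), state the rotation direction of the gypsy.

the hydraulic motor → shaft II: external mesh, 1 reversal → CCW.
shaft II → shaft III: driver → idler → driven is 2 external meshes, 2 reversals → CCW.
shaft III → shaft IV: external mesh, 1 reversal → CW.
shaft IV → the gypsy: external mesh, 1 reversal → CCW.
5 reversals in total — an odd number — so the gypsy turns opposite to the hydraulic motor.

counterclockwise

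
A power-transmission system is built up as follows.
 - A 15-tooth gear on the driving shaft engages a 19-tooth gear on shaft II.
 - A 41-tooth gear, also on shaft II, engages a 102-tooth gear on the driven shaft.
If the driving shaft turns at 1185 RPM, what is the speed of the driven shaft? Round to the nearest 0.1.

376.0 RPM

gear mesh 19/15 = 1.2667 → 1185/1.2667 = 935.53 RPM
gear mesh 102/41 = 2.4878 → 935.53/2.4878 = 376.04 RPM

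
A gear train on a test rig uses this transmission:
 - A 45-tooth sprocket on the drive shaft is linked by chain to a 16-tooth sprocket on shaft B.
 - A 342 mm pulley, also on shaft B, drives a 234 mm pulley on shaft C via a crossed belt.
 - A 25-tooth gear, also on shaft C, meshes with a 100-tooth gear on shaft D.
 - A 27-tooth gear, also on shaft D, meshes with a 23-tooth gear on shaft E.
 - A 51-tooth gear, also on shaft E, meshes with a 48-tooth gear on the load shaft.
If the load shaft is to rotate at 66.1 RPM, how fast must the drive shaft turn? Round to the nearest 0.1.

51.6 RPM

Overall ratio R = 0.35556 × 0.68421 × 4 × 0.85185 × 0.94118 = 0.78018.
Required input speed = output speed × R = 66.1 × 0.78018 = 51.57 RPM.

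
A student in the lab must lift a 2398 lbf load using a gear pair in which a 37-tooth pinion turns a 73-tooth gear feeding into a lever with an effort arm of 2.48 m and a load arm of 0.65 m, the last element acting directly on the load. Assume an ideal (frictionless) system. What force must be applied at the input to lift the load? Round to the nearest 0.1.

318.6 lbf

Gear pair MA = 73/37 = 1.973.
Lever MA = effort arm / load arm = 2.48/0.65 = 3.8154.
Combined ideal MA = 1.973 × 3.8154 = 7.5277.
Effort = load / MA = 2398 / 7.5277 = 318.56 lbf.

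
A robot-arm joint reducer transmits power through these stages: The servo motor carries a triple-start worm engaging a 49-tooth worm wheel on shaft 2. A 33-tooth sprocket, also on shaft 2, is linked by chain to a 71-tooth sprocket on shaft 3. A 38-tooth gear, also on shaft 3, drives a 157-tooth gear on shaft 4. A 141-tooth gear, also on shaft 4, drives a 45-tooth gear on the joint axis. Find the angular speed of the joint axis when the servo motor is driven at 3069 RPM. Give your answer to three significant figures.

66.2 RPM

the servo motor → shaft 2 (worm, 49/3): 3069 ÷ 16.333 = 187.9 RPM
shaft 2 → shaft 3 (chain, 71/33): 187.9 ÷ 2.1515 = 87.333 RPM
shaft 3 → shaft 4 (gear mesh, 157/38): 87.333 ÷ 4.1316 = 21.138 RPM
shaft 4 → the joint axis (gear mesh, 45/141): 21.138 ÷ 0.31915 = 66.232 RPM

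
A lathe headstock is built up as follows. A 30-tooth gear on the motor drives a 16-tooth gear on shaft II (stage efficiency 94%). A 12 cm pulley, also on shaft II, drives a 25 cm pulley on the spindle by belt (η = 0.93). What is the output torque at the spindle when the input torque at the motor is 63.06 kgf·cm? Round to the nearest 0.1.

Gear mesh: ratio = 16/30 = 0.53333; torque at shaft II = 63.06 × 0.53333 × 0.94 = 31.614 kgf·cm.
Belt: ratio = 25/12 = 2.0833; torque at the spindle = 31.614 × 2.0833 × 0.93 = 61.252 kgf·cm.

61.3 kgf·cm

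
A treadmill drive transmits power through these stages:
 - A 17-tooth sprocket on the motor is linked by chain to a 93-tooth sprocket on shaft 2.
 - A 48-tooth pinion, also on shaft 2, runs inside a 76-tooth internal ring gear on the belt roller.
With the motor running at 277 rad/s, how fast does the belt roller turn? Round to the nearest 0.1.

chain 93/17 = 5.4706 → 277/5.4706 = 50.634 rad/s
internal gear 76/48 = 1.5833 → 50.634/1.5833 = 31.98 rad/s

32.0 rad/s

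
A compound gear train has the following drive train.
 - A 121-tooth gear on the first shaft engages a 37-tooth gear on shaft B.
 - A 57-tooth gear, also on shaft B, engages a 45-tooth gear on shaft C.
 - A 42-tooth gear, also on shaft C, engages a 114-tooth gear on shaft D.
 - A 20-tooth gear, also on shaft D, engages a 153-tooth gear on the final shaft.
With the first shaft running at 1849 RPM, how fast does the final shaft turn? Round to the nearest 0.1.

gear mesh 37/121 = 0.30579 → 1849/0.30579 = 6046.7 RPM
gear mesh 45/57 = 0.78947 → 6046.7/0.78947 = 7659.2 RPM
gear mesh 114/42 = 2.7143 → 7659.2/2.7143 = 2821.8 RPM
gear mesh 153/20 = 7.65 → 2821.8/7.65 = 368.86 RPM

368.9 RPM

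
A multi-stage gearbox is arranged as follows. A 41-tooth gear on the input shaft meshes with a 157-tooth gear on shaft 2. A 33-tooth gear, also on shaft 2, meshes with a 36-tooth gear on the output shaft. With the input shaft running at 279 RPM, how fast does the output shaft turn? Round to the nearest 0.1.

the input shaft → shaft 2 (gear mesh, 157/41): 279 ÷ 3.8293 = 72.86 RPM
shaft 2 → the output shaft (gear mesh, 36/33): 72.86 ÷ 1.0909 = 66.788 RPM

66.8 RPM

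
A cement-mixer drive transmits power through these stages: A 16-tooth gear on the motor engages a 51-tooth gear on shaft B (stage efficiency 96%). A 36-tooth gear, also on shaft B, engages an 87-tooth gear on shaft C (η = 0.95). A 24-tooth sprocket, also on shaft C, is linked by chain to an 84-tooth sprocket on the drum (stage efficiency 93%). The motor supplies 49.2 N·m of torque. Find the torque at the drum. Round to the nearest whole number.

1125 N·m

Gear mesh: ratio = 51/16 = 3.1875; torque at shaft B = 49.2 × 3.1875 × 0.96 = 150.55 N·m.
Gear mesh: ratio = 87/36 = 2.4167; torque at shaft C = 150.55 × 2.4167 × 0.95 = 345.64 N·m.
Chain: ratio = 84/24 = 3.5; torque at the drum = 345.64 × 3.5 × 0.93 = 1125.1 N·m.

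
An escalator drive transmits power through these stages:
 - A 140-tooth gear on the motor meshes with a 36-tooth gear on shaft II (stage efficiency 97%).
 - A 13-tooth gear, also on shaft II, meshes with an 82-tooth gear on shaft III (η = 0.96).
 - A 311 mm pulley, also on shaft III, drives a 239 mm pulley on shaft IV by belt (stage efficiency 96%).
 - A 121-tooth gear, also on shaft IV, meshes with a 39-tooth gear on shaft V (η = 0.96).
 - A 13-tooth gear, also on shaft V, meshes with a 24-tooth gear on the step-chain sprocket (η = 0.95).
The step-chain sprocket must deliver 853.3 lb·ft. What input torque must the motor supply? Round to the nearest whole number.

Overall ratio R = 0.25714 × 6.3077 × 0.76849 × 0.32231 × 1.8462 = 0.7417; overall efficiency η = 0.97 × 0.96 × 0.96 × 0.96 × 0.95 = 0.8153.
Input torque = output torque / (R × η) = 853.3 / (0.7417 × 0.8153) = 1411.1 lb·ft.

1411 lb·ft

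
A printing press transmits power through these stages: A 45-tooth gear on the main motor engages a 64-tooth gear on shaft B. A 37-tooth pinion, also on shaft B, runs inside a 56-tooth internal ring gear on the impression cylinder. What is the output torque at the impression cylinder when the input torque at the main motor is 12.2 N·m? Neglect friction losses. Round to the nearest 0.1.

After the gear mesh (64/45): 12.2 × 1.4222 = 17.351 N·m
After the internal gear (56/37): 17.351 × 1.5135 = 26.261 N·m

26.3 N·m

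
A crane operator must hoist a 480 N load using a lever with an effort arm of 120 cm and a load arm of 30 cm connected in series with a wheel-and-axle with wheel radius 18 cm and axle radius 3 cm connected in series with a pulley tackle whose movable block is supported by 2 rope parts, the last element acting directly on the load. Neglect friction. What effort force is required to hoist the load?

10 N

Lever MA = effort arm / load arm = 120/30 = 4.
Wheel-and-axle MA = R/r = 18/3 = 6.
Block-and-tackle MA = number of supporting rope parts = 2.
Combined ideal MA = 4 × 6 × 2 = 48.
Effort = load / MA = 480 / 48 = 10 N.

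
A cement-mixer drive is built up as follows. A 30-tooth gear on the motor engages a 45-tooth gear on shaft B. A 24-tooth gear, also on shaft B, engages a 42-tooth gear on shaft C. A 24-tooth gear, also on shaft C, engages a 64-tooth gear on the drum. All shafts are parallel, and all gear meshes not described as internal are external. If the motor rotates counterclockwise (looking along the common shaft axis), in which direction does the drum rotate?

clockwise

the motor → shaft B: external mesh, 1 reversal → CW.
shaft B → shaft C: external mesh, 1 reversal → CCW.
shaft C → the drum: external mesh, 1 reversal → CW.
3 reversals in total — an odd number — so the drum turns opposite to the motor.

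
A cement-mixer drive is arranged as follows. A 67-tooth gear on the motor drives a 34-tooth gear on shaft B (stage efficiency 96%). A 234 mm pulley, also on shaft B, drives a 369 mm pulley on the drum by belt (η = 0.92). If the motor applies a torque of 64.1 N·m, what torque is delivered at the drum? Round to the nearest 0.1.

Gear mesh: ratio = 34/67 = 0.50746; torque at shaft B = 64.1 × 0.50746 × 0.96 = 31.227 N·m.
Belt: ratio = 369/234 = 1.5769; torque at the drum = 31.227 × 1.5769 × 0.92 = 45.303 N·m.

45.3 N·m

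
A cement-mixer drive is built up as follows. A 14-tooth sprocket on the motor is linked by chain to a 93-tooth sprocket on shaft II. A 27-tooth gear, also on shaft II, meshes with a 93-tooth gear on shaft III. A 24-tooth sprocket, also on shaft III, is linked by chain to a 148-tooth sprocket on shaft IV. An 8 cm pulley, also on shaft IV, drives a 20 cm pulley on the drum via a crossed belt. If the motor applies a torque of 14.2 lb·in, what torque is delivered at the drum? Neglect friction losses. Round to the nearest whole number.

5009 lb·in

chain 93/14 = 6.6429 → τ = 14.2·6.6429 = 94.329 lb·in
gear mesh 93/27 = 3.4444 → τ = 94.329·3.4444 = 324.91 lb·in
chain 148/24 = 6.1667 → τ = 324.91·6.1667 = 2003.6 lb·in
belt 20/8 = 2.5 → τ = 2003.6·2.5 = 5009 lb·in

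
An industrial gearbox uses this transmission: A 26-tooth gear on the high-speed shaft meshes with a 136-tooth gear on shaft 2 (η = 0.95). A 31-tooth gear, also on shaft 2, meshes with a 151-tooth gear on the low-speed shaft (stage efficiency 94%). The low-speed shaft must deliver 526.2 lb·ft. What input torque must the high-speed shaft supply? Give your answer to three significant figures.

23.1 lb·ft

Overall ratio R = 5.2308 × 4.871 = 25.479; overall efficiency η = 0.95 × 0.94 = 0.8930.
Input torque = output torque / (R × η) = 526.2 / (25.479 × 0.8930) = 23.127 lb·ft.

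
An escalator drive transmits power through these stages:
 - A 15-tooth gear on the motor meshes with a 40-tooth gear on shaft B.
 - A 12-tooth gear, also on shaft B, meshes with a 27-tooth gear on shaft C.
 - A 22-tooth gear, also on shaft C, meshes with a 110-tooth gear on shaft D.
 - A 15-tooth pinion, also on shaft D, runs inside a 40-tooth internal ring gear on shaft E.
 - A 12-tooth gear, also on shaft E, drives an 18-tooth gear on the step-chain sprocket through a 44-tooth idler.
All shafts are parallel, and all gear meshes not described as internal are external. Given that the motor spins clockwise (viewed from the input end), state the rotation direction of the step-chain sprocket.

anticlockwise

the motor → shaft B: external mesh, 1 reversal → CCW.
shaft B → shaft C: external mesh, 1 reversal → CW.
shaft C → shaft D: external mesh, 1 reversal → CCW.
shaft D → shaft E: internal mesh, same direction → CCW.
shaft E → the step-chain sprocket: driver → idler → driven is 2 external meshes, 2 reversals → CCW.
5 reversals in total — an odd number — so the step-chain sprocket turns opposite to the motor.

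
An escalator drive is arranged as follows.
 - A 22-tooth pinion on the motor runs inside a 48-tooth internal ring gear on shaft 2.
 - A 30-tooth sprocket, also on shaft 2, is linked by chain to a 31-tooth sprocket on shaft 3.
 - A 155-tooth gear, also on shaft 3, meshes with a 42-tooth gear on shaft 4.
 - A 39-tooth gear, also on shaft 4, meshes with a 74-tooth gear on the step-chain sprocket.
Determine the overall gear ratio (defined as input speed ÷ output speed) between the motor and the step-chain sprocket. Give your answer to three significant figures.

1.16

Each stage contributes driven/driver: internal gear 48/22 = 2.1818, chain 31/30 = 1.0333, gear mesh 42/155 = 0.27097, gear mesh 74/39 = 1.8974.
Overall: 2.1818 × 1.0333 × 0.27097 × 1.8974 = 1.1592.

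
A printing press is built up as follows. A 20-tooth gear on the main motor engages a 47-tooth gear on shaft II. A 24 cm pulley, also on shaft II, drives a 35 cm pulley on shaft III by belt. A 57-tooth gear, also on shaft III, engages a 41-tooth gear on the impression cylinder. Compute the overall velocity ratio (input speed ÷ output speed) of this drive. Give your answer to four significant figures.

2.465

Each stage contributes driven/driver: gear mesh 47/20 = 2.35, belt 35/24 = 1.4583, gear mesh 41/57 = 0.7193.
Overall: 2.35 × 1.4583 × 0.7193 = 2.4651.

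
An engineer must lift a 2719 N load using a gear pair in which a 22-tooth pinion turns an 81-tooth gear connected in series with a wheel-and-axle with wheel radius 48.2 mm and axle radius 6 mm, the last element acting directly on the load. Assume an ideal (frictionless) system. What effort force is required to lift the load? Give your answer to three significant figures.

91.9 N

Gear pair MA = 81/22 = 3.6818.
Wheel-and-axle MA = R/r = 48.2/6 = 8.0333.
Combined ideal MA = 3.6818 × 8.0333 = 29.577.
Effort = load / MA = 2719 / 29.577 = 91.929 N.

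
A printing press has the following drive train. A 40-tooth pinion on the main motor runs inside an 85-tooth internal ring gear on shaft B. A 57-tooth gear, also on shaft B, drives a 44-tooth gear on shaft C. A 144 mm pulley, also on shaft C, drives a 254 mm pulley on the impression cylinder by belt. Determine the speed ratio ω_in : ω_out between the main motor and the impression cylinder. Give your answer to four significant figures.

Each stage contributes driven/driver: internal gear 85/40 = 2.125, gear mesh 44/57 = 0.77193, belt 254/144 = 1.7639.
Overall: 2.125 × 0.77193 × 1.7639 = 2.8934.

2.893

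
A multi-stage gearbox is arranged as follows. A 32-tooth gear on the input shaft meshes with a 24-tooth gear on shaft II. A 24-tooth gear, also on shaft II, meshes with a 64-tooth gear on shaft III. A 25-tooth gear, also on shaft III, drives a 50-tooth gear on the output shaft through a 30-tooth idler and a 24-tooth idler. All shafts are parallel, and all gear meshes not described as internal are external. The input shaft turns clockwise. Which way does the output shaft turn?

the input shaft → shaft II: external mesh, 1 reversal → CCW.
shaft II → shaft III: external mesh, 1 reversal → CW.
shaft III → the output shaft: driver → idler → idler → driven is 3 external meshes, 3 reversals → CCW.
5 reversals in total — an odd number — so the output shaft turns opposite to the input shaft.

counterclockwise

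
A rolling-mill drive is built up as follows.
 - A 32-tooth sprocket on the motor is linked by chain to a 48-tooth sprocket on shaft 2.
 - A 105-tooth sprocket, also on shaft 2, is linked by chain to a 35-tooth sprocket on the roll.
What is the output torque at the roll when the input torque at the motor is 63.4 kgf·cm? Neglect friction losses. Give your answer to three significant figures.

Chain: ratio = 48/32 = 1.5; torque at shaft 2 = 63.4 × 1.5 = 95.1 kgf·cm.
Chain: ratio = 35/105 = 0.33333; torque at the roll = 95.1 × 0.33333 = 31.7 kgf·cm.

31.7 kgf·cm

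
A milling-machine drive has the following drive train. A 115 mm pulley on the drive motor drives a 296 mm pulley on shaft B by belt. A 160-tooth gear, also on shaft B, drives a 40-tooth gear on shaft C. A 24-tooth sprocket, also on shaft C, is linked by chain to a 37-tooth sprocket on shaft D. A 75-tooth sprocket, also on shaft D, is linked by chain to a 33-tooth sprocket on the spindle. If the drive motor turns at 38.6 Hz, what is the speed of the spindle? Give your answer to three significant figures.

88.4 Hz

Belt: ratio = 296/115 = 2.5739, so shaft B turns at 38.6 / 2.5739 = 14.997 Hz.
Gear mesh: ratio = 40/160 = 0.25, so shaft C turns at 14.997 / 0.25 = 59.986 Hz.
Chain: ratio = 37/24 = 1.5417, so shaft D turns at 59.986 / 1.5417 = 38.91 Hz.
Chain: ratio = 33/75 = 0.44, so the spindle turns at 38.91 / 0.44 = 88.432 Hz.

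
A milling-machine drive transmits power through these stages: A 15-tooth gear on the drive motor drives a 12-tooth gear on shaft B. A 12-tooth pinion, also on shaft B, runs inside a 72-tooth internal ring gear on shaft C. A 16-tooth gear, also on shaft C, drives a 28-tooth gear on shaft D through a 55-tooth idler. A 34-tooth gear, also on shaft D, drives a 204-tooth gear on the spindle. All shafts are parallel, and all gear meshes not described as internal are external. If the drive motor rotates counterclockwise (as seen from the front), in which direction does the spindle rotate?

the drive motor → shaft B: external mesh, 1 reversal → CW.
shaft B → shaft C: internal mesh, same direction → CW.
shaft C → shaft D: driver → idler → driven is 2 external meshes, 2 reversals → CW.
shaft D → the spindle: external mesh, 1 reversal → CCW.
4 reversals in total — an even number — so the spindle turns the same way as the drive motor.

counterclockwise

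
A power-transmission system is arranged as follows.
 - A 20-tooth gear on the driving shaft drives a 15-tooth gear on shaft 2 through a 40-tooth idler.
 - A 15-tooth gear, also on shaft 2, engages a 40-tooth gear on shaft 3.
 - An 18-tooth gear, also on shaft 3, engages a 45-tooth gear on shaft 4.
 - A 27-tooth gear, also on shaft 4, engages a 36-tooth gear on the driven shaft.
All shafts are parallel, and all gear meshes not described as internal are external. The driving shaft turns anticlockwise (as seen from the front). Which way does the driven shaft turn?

clockwise

the driving shaft → shaft 2: driver → idler → driven is 2 external meshes, 2 reversals → CCW.
shaft 2 → shaft 3: external mesh, 1 reversal → CW.
shaft 3 → shaft 4: external mesh, 1 reversal → CCW.
shaft 4 → the driven shaft: external mesh, 1 reversal → CW.
5 reversals in total — an odd number — so the driven shaft turns opposite to the driving shaft.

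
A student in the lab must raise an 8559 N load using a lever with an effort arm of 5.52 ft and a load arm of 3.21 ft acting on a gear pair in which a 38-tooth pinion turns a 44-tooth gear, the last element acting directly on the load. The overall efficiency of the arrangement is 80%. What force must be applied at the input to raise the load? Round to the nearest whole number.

5373 N

Lever MA = effort arm / load arm = 5.52/3.21 = 1.7196.
Gear pair MA = 44/38 = 1.1579.
Combined ideal MA = 1.7196 × 1.1579 = 1.9911.
Actual MA = 1.9911 × 0.80 = 1.5929.
Effort = load / actual MA = 8559 / 1.5929 = 5373.2 N.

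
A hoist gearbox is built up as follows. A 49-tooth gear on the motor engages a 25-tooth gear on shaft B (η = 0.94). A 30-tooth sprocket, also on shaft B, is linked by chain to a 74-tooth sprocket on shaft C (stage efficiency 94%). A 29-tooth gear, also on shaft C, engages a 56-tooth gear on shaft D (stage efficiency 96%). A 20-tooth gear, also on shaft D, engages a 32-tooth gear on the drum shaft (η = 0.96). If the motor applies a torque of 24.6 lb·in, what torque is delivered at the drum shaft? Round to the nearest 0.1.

gear mesh 25/49 = 0.5102 → τ = 24.6·0.5102·0.94 = 11.798 lb·in
chain 74/30 = 2.4667 → τ = 11.798·2.4667·0.94 = 27.356 lb·in
gear mesh 56/29 = 1.931 → τ = 27.356·1.931·0.96 = 50.712 lb·in
gear mesh 32/20 = 1.6 → τ = 50.712·1.6·0.96 = 77.893 lb·in

77.9 lb·in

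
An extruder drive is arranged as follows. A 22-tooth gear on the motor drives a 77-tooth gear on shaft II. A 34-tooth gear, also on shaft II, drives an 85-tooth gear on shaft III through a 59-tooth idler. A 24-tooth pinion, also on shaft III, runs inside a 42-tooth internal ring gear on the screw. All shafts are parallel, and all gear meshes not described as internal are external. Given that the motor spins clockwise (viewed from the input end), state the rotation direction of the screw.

the motor → shaft II: external mesh, 1 reversal → CCW.
shaft II → shaft III: driver → idler → driven is 2 external meshes, 2 reversals → CCW.
shaft III → the screw: internal mesh, same direction → CCW.
3 reversals in total — an odd number — so the screw turns opposite to the motor.

counterclockwise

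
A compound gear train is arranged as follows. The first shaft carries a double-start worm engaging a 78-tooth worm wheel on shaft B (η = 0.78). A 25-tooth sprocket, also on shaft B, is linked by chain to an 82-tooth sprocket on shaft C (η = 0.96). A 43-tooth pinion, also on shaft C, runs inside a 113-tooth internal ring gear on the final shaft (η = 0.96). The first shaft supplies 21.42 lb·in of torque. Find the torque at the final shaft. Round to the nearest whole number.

worm 78/2 = 39 → τ = 21.42·39·0.78 = 651.6 lb·in
chain 82/25 = 3.28 → τ = 651.6·3.28·0.96 = 2051.7 lb·in
internal gear 113/43 = 2.6279 → τ = 2051.7·2.6279·0.96 = 5176.1 lb·in

5176 lb·in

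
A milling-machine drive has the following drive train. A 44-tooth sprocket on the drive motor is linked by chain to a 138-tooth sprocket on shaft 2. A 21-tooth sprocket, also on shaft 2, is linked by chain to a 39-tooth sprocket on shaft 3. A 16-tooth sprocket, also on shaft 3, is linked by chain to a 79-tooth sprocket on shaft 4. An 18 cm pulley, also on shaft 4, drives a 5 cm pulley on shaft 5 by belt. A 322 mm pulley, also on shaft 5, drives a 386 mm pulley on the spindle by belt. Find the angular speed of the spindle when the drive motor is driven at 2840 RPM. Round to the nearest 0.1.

296.6 RPM

chain 138/44 = 3.1364 → 2840/3.1364 = 905.51 RPM
chain 39/21 = 1.8571 → 905.51/1.8571 = 487.58 RPM
chain 79/16 = 4.9375 → 487.58/4.9375 = 98.751 RPM
belt 5/18 = 0.27778 → 98.751/0.27778 = 355.5 RPM
belt 386/322 = 1.1988 → 355.5/1.1988 = 296.56 RPM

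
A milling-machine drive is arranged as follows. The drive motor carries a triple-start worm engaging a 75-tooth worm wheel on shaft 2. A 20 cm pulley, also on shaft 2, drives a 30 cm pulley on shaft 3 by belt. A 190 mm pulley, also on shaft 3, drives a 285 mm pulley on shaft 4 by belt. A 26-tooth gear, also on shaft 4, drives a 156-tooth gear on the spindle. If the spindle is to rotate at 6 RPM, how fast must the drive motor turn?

Overall ratio R = 25 × 1.5 × 1.5 × 6 = 337.5.
Required input speed = output speed × R = 6 × 337.5 = 2025 RPM.

2025 RPM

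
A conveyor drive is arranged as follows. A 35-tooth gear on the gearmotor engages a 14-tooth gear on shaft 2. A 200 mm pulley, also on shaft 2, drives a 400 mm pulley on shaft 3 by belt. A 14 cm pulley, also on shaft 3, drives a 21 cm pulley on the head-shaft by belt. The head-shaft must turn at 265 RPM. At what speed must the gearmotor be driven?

318 RPM

Overall ratio R = 0.4 × 2 × 1.5 = 1.2.
Required input speed = output speed × R = 265 × 1.2 = 318 RPM.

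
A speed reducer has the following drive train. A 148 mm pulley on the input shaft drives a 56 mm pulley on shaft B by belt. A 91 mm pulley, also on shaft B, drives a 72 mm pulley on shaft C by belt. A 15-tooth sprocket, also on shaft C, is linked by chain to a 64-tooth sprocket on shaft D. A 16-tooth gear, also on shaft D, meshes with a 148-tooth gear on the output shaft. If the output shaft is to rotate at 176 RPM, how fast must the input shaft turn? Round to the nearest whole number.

2080 RPM

Overall ratio R = 0.37838 × 0.79121 × 4.2667 × 9.25 = 11.815.
Required input speed = output speed × R = 176 × 11.815 = 2079.5 RPM.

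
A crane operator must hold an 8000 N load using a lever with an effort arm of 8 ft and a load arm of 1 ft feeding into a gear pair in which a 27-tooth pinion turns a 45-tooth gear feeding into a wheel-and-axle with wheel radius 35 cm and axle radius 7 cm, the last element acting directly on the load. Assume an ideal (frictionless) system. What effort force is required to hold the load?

Lever MA = effort arm / load arm = 8/1 = 8.
Gear pair MA = 45/27 = 1.6667.
Wheel-and-axle MA = R/r = 35/7 = 5.
Combined ideal MA = 8 × 1.6667 × 5 = 66.667.
Effort = load / MA = 8000 / 66.667 = 120 N.

120 N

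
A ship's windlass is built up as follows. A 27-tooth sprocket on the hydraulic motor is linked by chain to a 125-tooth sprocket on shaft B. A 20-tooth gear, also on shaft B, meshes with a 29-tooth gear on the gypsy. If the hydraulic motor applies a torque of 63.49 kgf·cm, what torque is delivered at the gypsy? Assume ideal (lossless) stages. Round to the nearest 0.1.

426.2 kgf·cm

Chain: ratio = 125/27 = 4.6296; torque at shaft B = 63.49 × 4.6296 = 293.94 kgf·cm.
Gear mesh: ratio = 29/20 = 1.45; torque at the gypsy = 293.94 × 1.45 = 426.21 kgf·cm.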